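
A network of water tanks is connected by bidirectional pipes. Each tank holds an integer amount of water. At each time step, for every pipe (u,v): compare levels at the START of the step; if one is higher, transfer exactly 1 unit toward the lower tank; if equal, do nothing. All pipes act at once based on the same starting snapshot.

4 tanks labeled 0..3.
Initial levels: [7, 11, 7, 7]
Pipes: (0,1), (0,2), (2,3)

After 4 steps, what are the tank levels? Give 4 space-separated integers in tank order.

Step 1: flows [1->0,0=2,2=3] -> levels [8 10 7 7]
Step 2: flows [1->0,0->2,2=3] -> levels [8 9 8 7]
Step 3: flows [1->0,0=2,2->3] -> levels [9 8 7 8]
Step 4: flows [0->1,0->2,3->2] -> levels [7 9 9 7]

Answer: 7 9 9 7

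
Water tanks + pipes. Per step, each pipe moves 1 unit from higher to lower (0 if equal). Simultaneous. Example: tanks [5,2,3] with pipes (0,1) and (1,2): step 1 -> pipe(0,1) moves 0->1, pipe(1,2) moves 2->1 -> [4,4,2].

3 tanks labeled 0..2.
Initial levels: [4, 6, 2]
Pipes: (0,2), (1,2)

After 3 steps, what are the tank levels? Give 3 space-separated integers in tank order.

Answer: 4 4 4

Derivation:
Step 1: flows [0->2,1->2] -> levels [3 5 4]
Step 2: flows [2->0,1->2] -> levels [4 4 4]
Step 3: flows [0=2,1=2] -> levels [4 4 4]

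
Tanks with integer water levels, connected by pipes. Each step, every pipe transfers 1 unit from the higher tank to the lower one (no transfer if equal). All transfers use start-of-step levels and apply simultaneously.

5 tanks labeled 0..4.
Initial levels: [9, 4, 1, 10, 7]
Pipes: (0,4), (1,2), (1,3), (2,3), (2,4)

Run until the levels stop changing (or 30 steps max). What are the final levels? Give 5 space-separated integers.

Answer: 6 6 5 7 7

Derivation:
Step 1: flows [0->4,1->2,3->1,3->2,4->2] -> levels [8 4 4 8 7]
Step 2: flows [0->4,1=2,3->1,3->2,4->2] -> levels [7 5 6 6 7]
Step 3: flows [0=4,2->1,3->1,2=3,4->2] -> levels [7 7 6 5 6]
Step 4: flows [0->4,1->2,1->3,2->3,2=4] -> levels [6 5 6 7 7]
Step 5: flows [4->0,2->1,3->1,3->2,4->2] -> levels [7 7 7 5 5]
Step 6: flows [0->4,1=2,1->3,2->3,2->4] -> levels [6 6 5 7 7]
Step 7: flows [4->0,1->2,3->1,3->2,4->2] -> levels [7 6 8 5 5]
Step 8: flows [0->4,2->1,1->3,2->3,2->4] -> levels [6 6 5 7 7]
  -> period-2 cycle: step 8 state = step 6 state; never stabilizes
  -> state at step 30: (30-6) mod 2 = 0, same as step 6 -> [6 6 5 7 7]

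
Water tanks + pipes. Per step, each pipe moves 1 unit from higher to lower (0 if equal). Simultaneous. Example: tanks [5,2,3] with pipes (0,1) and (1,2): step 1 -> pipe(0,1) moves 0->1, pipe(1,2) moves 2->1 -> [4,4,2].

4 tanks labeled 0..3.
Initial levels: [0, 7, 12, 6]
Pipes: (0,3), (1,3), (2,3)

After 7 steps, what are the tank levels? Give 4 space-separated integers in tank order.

Step 1: flows [3->0,1->3,2->3] -> levels [1 6 11 7]
Step 2: flows [3->0,3->1,2->3] -> levels [2 7 10 6]
Step 3: flows [3->0,1->3,2->3] -> levels [3 6 9 7]
Step 4: flows [3->0,3->1,2->3] -> levels [4 7 8 6]
Step 5: flows [3->0,1->3,2->3] -> levels [5 6 7 7]
Step 6: flows [3->0,3->1,2=3] -> levels [6 7 7 5]
Step 7: flows [0->3,1->3,2->3] -> levels [5 6 6 8]

Answer: 5 6 6 8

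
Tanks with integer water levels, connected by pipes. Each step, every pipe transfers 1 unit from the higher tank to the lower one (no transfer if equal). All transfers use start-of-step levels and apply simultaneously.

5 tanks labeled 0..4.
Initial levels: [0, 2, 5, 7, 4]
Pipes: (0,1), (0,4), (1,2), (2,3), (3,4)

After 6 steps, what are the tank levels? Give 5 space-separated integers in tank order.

Answer: 3 3 5 2 5

Derivation:
Step 1: flows [1->0,4->0,2->1,3->2,3->4] -> levels [2 2 5 5 4]
Step 2: flows [0=1,4->0,2->1,2=3,3->4] -> levels [3 3 4 4 4]
Step 3: flows [0=1,4->0,2->1,2=3,3=4] -> levels [4 4 3 4 3]
Step 4: flows [0=1,0->4,1->2,3->2,3->4] -> levels [3 3 5 2 5]
Step 5: flows [0=1,4->0,2->1,2->3,4->3] -> levels [4 4 3 4 3]
  -> period-2 cycle: step 5 state = step 3 state
  -> state at step 6: (6-3) mod 2 = 1, same as step 4 -> [3 3 5 2 5]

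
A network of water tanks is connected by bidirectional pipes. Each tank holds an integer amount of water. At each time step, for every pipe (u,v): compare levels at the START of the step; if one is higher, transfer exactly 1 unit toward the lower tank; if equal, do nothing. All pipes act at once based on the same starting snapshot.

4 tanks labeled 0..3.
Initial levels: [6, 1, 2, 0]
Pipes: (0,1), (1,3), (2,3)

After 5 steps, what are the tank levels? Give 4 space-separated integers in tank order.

Answer: 2 3 2 2

Derivation:
Step 1: flows [0->1,1->3,2->3] -> levels [5 1 1 2]
Step 2: flows [0->1,3->1,3->2] -> levels [4 3 2 0]
Step 3: flows [0->1,1->3,2->3] -> levels [3 3 1 2]
Step 4: flows [0=1,1->3,3->2] -> levels [3 2 2 2]
Step 5: flows [0->1,1=3,2=3] -> levels [2 3 2 2]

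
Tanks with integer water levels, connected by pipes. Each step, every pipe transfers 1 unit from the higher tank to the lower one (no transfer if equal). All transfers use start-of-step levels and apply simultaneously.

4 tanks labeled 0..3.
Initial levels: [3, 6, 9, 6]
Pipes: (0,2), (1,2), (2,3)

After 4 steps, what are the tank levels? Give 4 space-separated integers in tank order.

Answer: 5 6 7 6

Derivation:
Step 1: flows [2->0,2->1,2->3] -> levels [4 7 6 7]
Step 2: flows [2->0,1->2,3->2] -> levels [5 6 7 6]
Step 3: flows [2->0,2->1,2->3] -> levels [6 7 4 7]
Step 4: flows [0->2,1->2,3->2] -> levels [5 6 7 6]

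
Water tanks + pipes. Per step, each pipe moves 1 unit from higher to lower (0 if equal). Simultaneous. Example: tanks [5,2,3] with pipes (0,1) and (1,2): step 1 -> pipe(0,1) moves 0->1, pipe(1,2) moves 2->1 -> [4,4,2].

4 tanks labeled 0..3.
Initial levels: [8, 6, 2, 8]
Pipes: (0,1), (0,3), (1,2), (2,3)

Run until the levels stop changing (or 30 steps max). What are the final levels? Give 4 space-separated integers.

Step 1: flows [0->1,0=3,1->2,3->2] -> levels [7 6 4 7]
Step 2: flows [0->1,0=3,1->2,3->2] -> levels [6 6 6 6]
Step 3: flows [0=1,0=3,1=2,2=3] -> levels [6 6 6 6]
  -> stable (no change)

Answer: 6 6 6 6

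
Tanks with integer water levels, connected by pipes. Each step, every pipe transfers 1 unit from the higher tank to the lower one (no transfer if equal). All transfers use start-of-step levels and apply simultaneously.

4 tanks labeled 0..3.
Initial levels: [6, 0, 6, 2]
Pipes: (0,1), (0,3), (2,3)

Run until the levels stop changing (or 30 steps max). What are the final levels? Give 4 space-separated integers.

Answer: 2 4 3 5

Derivation:
Step 1: flows [0->1,0->3,2->3] -> levels [4 1 5 4]
Step 2: flows [0->1,0=3,2->3] -> levels [3 2 4 5]
Step 3: flows [0->1,3->0,3->2] -> levels [3 3 5 3]
Step 4: flows [0=1,0=3,2->3] -> levels [3 3 4 4]
Step 5: flows [0=1,3->0,2=3] -> levels [4 3 4 3]
Step 6: flows [0->1,0->3,2->3] -> levels [2 4 3 5]
Step 7: flows [1->0,3->0,3->2] -> levels [4 3 4 3]
  -> period-2 cycle: step 7 state = step 5 state; never stabilizes
  -> state at step 30: (30-5) mod 2 = 1, same as step 6 -> [2 4 3 5]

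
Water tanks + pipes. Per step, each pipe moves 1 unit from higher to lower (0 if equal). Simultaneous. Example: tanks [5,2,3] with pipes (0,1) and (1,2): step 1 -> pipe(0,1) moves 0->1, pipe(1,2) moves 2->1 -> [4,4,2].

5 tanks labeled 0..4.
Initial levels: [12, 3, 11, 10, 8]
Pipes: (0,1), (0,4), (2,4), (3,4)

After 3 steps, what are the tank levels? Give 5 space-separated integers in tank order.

Step 1: flows [0->1,0->4,2->4,3->4] -> levels [10 4 10 9 11]
Step 2: flows [0->1,4->0,4->2,4->3] -> levels [10 5 11 10 8]
Step 3: flows [0->1,0->4,2->4,3->4] -> levels [8 6 10 9 11]

Answer: 8 6 10 9 11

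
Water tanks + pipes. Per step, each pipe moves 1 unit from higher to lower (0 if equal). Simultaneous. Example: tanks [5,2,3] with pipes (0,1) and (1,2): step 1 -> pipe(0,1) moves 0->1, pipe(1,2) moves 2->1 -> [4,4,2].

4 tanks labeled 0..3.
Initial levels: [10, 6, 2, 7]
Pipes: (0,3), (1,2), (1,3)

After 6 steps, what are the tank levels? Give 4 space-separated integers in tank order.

Answer: 7 7 6 5

Derivation:
Step 1: flows [0->3,1->2,3->1] -> levels [9 6 3 7]
Step 2: flows [0->3,1->2,3->1] -> levels [8 6 4 7]
Step 3: flows [0->3,1->2,3->1] -> levels [7 6 5 7]
Step 4: flows [0=3,1->2,3->1] -> levels [7 6 6 6]
Step 5: flows [0->3,1=2,1=3] -> levels [6 6 6 7]
Step 6: flows [3->0,1=2,3->1] -> levels [7 7 6 5]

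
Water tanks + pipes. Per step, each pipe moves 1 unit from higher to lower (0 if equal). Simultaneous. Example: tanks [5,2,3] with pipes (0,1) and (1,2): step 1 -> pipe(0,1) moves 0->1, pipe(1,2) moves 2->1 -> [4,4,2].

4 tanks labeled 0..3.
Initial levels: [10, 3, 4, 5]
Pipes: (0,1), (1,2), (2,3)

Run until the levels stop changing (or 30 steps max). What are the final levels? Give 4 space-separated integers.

Step 1: flows [0->1,2->1,3->2] -> levels [9 5 4 4]
Step 2: flows [0->1,1->2,2=3] -> levels [8 5 5 4]
Step 3: flows [0->1,1=2,2->3] -> levels [7 6 4 5]
Step 4: flows [0->1,1->2,3->2] -> levels [6 6 6 4]
Step 5: flows [0=1,1=2,2->3] -> levels [6 6 5 5]
Step 6: flows [0=1,1->2,2=3] -> levels [6 5 6 5]
Step 7: flows [0->1,2->1,2->3] -> levels [5 7 4 6]
Step 8: flows [1->0,1->2,3->2] -> levels [6 5 6 5]
  -> period-2 cycle: step 8 state = step 6 state; never stabilizes
  -> state at step 30: (30-6) mod 2 = 0, same as step 6 -> [6 5 6 5]

Answer: 6 5 6 5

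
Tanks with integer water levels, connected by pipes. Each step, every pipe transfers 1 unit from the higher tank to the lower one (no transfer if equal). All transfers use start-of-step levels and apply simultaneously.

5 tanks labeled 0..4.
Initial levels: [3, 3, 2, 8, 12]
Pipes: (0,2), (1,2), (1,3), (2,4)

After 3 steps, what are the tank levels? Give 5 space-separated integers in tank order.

Answer: 4 5 5 5 9

Derivation:
Step 1: flows [0->2,1->2,3->1,4->2] -> levels [2 3 5 7 11]
Step 2: flows [2->0,2->1,3->1,4->2] -> levels [3 5 4 6 10]
Step 3: flows [2->0,1->2,3->1,4->2] -> levels [4 5 5 5 9]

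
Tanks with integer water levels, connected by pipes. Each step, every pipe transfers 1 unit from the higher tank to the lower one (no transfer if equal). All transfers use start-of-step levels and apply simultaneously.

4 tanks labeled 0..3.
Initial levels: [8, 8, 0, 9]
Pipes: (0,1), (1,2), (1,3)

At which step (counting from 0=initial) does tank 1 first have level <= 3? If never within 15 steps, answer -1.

Answer: -1

Derivation:
Step 1: flows [0=1,1->2,3->1] -> levels [8 8 1 8]
Step 2: flows [0=1,1->2,1=3] -> levels [8 7 2 8]
Step 3: flows [0->1,1->2,3->1] -> levels [7 8 3 7]
Step 4: flows [1->0,1->2,1->3] -> levels [8 5 4 8]
Step 5: flows [0->1,1->2,3->1] -> levels [7 6 5 7]
Step 6: flows [0->1,1->2,3->1] -> levels [6 7 6 6]
Step 7: flows [1->0,1->2,1->3] -> levels [7 4 7 7]
Step 8: flows [0->1,2->1,3->1] -> levels [6 7 6 6]
  -> period-2 cycle (repeats step 6); tank 1 never drops to <=3
Tank 1 never reaches <=3 within 15 steps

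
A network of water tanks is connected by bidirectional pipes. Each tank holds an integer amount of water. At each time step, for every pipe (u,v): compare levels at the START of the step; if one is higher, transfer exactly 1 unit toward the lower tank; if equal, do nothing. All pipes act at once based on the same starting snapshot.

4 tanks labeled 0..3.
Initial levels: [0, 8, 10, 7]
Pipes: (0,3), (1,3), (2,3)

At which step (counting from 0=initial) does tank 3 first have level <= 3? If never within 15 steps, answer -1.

Step 1: flows [3->0,1->3,2->3] -> levels [1 7 9 8]
Step 2: flows [3->0,3->1,2->3] -> levels [2 8 8 7]
Step 3: flows [3->0,1->3,2->3] -> levels [3 7 7 8]
Step 4: flows [3->0,3->1,3->2] -> levels [4 8 8 5]
Step 5: flows [3->0,1->3,2->3] -> levels [5 7 7 6]
Step 6: flows [3->0,1->3,2->3] -> levels [6 6 6 7]
Step 7: flows [3->0,3->1,3->2] -> levels [7 7 7 4]
Step 8: flows [0->3,1->3,2->3] -> levels [6 6 6 7]
  -> period-2 cycle (repeats step 6); tank 3 never drops to <=3
Tank 3 never reaches <=3 within 15 steps

Answer: -1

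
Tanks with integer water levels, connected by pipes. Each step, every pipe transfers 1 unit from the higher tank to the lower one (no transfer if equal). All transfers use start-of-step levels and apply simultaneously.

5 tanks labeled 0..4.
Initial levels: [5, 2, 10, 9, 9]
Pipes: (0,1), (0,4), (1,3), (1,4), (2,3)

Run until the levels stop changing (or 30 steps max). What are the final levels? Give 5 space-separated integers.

Answer: 6 8 8 7 6

Derivation:
Step 1: flows [0->1,4->0,3->1,4->1,2->3] -> levels [5 5 9 9 7]
Step 2: flows [0=1,4->0,3->1,4->1,2=3] -> levels [6 7 9 8 5]
Step 3: flows [1->0,0->4,3->1,1->4,2->3] -> levels [6 6 8 8 7]
Step 4: flows [0=1,4->0,3->1,4->1,2=3] -> levels [7 8 8 7 5]
Step 5: flows [1->0,0->4,1->3,1->4,2->3] -> levels [7 5 7 9 7]
Step 6: flows [0->1,0=4,3->1,4->1,3->2] -> levels [6 8 8 7 6]
Step 7: flows [1->0,0=4,1->3,1->4,2->3] -> levels [7 5 7 9 7]
  -> period-2 cycle: step 7 state = step 5 state; never stabilizes
  -> state at step 30: (30-5) mod 2 = 1, same as step 6 -> [6 8 8 7 6]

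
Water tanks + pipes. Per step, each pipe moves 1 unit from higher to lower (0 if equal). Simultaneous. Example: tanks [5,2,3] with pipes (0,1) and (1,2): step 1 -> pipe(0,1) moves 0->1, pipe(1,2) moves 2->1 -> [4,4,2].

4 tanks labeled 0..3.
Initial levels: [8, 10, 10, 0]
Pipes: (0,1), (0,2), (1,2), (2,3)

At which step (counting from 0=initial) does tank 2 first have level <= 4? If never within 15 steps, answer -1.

Step 1: flows [1->0,2->0,1=2,2->3] -> levels [10 9 8 1]
Step 2: flows [0->1,0->2,1->2,2->3] -> levels [8 9 9 2]
Step 3: flows [1->0,2->0,1=2,2->3] -> levels [10 8 7 3]
Step 4: flows [0->1,0->2,1->2,2->3] -> levels [8 8 8 4]
Step 5: flows [0=1,0=2,1=2,2->3] -> levels [8 8 7 5]
Step 6: flows [0=1,0->2,1->2,2->3] -> levels [7 7 8 6]
Step 7: flows [0=1,2->0,2->1,2->3] -> levels [8 8 5 7]
Step 8: flows [0=1,0->2,1->2,3->2] -> levels [7 7 8 6]
  -> period-2 cycle (repeats step 6); tank 2 never drops to <=4
Tank 2 never reaches <=4 within 15 steps

Answer: -1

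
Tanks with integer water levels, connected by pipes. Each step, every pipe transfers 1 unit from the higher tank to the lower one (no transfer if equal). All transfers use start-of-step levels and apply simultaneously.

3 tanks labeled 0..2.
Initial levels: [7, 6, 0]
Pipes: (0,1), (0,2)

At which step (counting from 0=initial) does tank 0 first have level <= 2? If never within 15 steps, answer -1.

Answer: -1

Derivation:
Step 1: flows [0->1,0->2] -> levels [5 7 1]
Step 2: flows [1->0,0->2] -> levels [5 6 2]
Step 3: flows [1->0,0->2] -> levels [5 5 3]
Step 4: flows [0=1,0->2] -> levels [4 5 4]
Step 5: flows [1->0,0=2] -> levels [5 4 4]
Step 6: flows [0->1,0->2] -> levels [3 5 5]
Step 7: flows [1->0,2->0] -> levels [5 4 4]
  -> period-2 cycle (repeats step 5); tank 0 never drops to <=2
Tank 0 never reaches <=2 within 15 steps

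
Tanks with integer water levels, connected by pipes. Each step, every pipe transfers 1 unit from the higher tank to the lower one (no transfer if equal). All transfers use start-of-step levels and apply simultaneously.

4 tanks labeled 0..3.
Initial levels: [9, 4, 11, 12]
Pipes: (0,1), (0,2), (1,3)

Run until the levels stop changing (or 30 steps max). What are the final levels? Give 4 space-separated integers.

Step 1: flows [0->1,2->0,3->1] -> levels [9 6 10 11]
Step 2: flows [0->1,2->0,3->1] -> levels [9 8 9 10]
Step 3: flows [0->1,0=2,3->1] -> levels [8 10 9 9]
Step 4: flows [1->0,2->0,1->3] -> levels [10 8 8 10]
Step 5: flows [0->1,0->2,3->1] -> levels [8 10 9 9]
  -> period-2 cycle: step 5 state = step 3 state; never stabilizes
  -> state at step 30: (30-3) mod 2 = 1, same as step 4 -> [10 8 8 10]

Answer: 10 8 8 10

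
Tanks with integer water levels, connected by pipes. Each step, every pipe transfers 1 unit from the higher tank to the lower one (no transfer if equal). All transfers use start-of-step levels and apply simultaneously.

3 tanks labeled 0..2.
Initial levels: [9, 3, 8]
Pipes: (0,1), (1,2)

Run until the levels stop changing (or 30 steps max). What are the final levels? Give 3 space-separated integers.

Step 1: flows [0->1,2->1] -> levels [8 5 7]
Step 2: flows [0->1,2->1] -> levels [7 7 6]
Step 3: flows [0=1,1->2] -> levels [7 6 7]
Step 4: flows [0->1,2->1] -> levels [6 8 6]
Step 5: flows [1->0,1->2] -> levels [7 6 7]
  -> period-2 cycle: step 5 state = step 3 state; never stabilizes
  -> state at step 30: (30-3) mod 2 = 1, same as step 4 -> [6 8 6]

Answer: 6 8 6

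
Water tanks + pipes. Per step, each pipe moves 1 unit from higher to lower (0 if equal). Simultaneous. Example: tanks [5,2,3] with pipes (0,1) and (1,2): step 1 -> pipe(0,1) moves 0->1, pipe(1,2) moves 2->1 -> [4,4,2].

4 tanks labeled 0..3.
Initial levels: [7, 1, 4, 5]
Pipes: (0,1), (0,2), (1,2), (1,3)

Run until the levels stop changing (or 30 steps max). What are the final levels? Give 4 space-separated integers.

Step 1: flows [0->1,0->2,2->1,3->1] -> levels [5 4 4 4]
Step 2: flows [0->1,0->2,1=2,1=3] -> levels [3 5 5 4]
Step 3: flows [1->0,2->0,1=2,1->3] -> levels [5 3 4 5]
Step 4: flows [0->1,0->2,2->1,3->1] -> levels [3 6 4 4]
Step 5: flows [1->0,2->0,1->2,1->3] -> levels [5 3 4 5]
  -> period-2 cycle: step 5 state = step 3 state; never stabilizes
  -> state at step 30: (30-3) mod 2 = 1, same as step 4 -> [3 6 4 4]

Answer: 3 6 4 4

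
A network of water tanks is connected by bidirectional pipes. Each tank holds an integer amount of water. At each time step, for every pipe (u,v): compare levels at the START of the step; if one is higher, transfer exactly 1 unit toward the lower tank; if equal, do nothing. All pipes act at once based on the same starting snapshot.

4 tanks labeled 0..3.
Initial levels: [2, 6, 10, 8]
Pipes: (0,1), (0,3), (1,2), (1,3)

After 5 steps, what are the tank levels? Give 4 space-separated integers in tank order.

Answer: 6 8 6 6

Derivation:
Step 1: flows [1->0,3->0,2->1,3->1] -> levels [4 7 9 6]
Step 2: flows [1->0,3->0,2->1,1->3] -> levels [6 6 8 6]
Step 3: flows [0=1,0=3,2->1,1=3] -> levels [6 7 7 6]
Step 4: flows [1->0,0=3,1=2,1->3] -> levels [7 5 7 7]
Step 5: flows [0->1,0=3,2->1,3->1] -> levels [6 8 6 6]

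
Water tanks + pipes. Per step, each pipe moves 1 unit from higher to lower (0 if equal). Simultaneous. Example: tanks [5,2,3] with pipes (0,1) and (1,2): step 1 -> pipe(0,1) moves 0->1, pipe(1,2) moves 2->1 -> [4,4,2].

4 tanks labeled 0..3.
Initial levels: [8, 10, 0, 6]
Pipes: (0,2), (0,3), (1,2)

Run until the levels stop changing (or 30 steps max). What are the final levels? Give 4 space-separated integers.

Answer: 7 7 5 5

Derivation:
Step 1: flows [0->2,0->3,1->2] -> levels [6 9 2 7]
Step 2: flows [0->2,3->0,1->2] -> levels [6 8 4 6]
Step 3: flows [0->2,0=3,1->2] -> levels [5 7 6 6]
Step 4: flows [2->0,3->0,1->2] -> levels [7 6 6 5]
Step 5: flows [0->2,0->3,1=2] -> levels [5 6 7 6]
Step 6: flows [2->0,3->0,2->1] -> levels [7 7 5 5]
Step 7: flows [0->2,0->3,1->2] -> levels [5 6 7 6]
  -> period-2 cycle: step 7 state = step 5 state; never stabilizes
  -> state at step 30: (30-5) mod 2 = 1, same as step 6 -> [7 7 5 5]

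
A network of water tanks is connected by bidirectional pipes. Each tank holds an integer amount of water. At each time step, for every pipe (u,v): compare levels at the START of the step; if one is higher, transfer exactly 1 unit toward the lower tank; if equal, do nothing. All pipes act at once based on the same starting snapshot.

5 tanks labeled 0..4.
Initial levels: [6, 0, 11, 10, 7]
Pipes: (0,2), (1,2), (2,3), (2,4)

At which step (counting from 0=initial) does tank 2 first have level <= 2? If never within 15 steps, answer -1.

Step 1: flows [2->0,2->1,2->3,2->4] -> levels [7 1 7 11 8]
Step 2: flows [0=2,2->1,3->2,4->2] -> levels [7 2 8 10 7]
Step 3: flows [2->0,2->1,3->2,2->4] -> levels [8 3 6 9 8]
Step 4: flows [0->2,2->1,3->2,4->2] -> levels [7 4 8 8 7]
Step 5: flows [2->0,2->1,2=3,2->4] -> levels [8 5 5 8 8]
Step 6: flows [0->2,1=2,3->2,4->2] -> levels [7 5 8 7 7]
Step 7: flows [2->0,2->1,2->3,2->4] -> levels [8 6 4 8 8]
Step 8: flows [0->2,1->2,3->2,4->2] -> levels [7 5 8 7 7]
  -> period-2 cycle (repeats step 6); tank 2 never drops to <=2
Tank 2 never reaches <=2 within 15 steps

Answer: -1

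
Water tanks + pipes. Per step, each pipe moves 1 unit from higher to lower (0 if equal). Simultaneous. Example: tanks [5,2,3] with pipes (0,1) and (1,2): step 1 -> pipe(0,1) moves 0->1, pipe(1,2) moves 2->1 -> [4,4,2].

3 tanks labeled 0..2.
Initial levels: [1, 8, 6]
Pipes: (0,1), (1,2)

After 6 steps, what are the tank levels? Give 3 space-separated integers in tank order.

Step 1: flows [1->0,1->2] -> levels [2 6 7]
Step 2: flows [1->0,2->1] -> levels [3 6 6]
Step 3: flows [1->0,1=2] -> levels [4 5 6]
Step 4: flows [1->0,2->1] -> levels [5 5 5]
Step 5: flows [0=1,1=2] -> levels [5 5 5]
  -> stable; steps 6..6 unchanged -> [5 5 5]

Answer: 5 5 5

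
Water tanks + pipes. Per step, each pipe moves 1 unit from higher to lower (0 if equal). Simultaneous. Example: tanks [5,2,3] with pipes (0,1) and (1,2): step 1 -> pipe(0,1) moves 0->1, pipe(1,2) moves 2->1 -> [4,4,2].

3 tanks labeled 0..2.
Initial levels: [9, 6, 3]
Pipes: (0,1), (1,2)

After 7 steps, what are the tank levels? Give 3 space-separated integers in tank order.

Answer: 6 6 6

Derivation:
Step 1: flows [0->1,1->2] -> levels [8 6 4]
Step 2: flows [0->1,1->2] -> levels [7 6 5]
Step 3: flows [0->1,1->2] -> levels [6 6 6]
Step 4: flows [0=1,1=2] -> levels [6 6 6]
  -> stable; steps 5..7 unchanged -> [6 6 6]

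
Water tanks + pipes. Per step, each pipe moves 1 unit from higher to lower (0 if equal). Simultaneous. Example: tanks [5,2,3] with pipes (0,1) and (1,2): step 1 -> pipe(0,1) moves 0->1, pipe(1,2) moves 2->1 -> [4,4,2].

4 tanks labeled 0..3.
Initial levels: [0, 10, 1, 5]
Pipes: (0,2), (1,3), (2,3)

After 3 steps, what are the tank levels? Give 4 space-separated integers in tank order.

Answer: 2 7 2 5

Derivation:
Step 1: flows [2->0,1->3,3->2] -> levels [1 9 1 5]
Step 2: flows [0=2,1->3,3->2] -> levels [1 8 2 5]
Step 3: flows [2->0,1->3,3->2] -> levels [2 7 2 5]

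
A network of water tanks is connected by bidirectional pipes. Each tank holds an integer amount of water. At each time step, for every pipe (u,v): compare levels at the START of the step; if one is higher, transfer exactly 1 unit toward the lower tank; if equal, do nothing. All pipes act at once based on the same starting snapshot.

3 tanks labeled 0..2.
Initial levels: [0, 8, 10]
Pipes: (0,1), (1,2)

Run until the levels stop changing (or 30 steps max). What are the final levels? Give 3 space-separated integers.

Answer: 6 6 6

Derivation:
Step 1: flows [1->0,2->1] -> levels [1 8 9]
Step 2: flows [1->0,2->1] -> levels [2 8 8]
Step 3: flows [1->0,1=2] -> levels [3 7 8]
Step 4: flows [1->0,2->1] -> levels [4 7 7]
Step 5: flows [1->0,1=2] -> levels [5 6 7]
Step 6: flows [1->0,2->1] -> levels [6 6 6]
Step 7: flows [0=1,1=2] -> levels [6 6 6]
  -> stable (no change)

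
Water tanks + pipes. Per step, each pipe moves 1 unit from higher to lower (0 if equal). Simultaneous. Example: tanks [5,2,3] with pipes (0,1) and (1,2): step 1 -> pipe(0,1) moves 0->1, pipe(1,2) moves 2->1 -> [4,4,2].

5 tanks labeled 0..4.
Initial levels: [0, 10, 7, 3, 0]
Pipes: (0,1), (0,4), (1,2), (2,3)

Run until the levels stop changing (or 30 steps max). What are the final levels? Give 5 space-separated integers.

Step 1: flows [1->0,0=4,1->2,2->3] -> levels [1 8 7 4 0]
Step 2: flows [1->0,0->4,1->2,2->3] -> levels [1 6 7 5 1]
Step 3: flows [1->0,0=4,2->1,2->3] -> levels [2 6 5 6 1]
Step 4: flows [1->0,0->4,1->2,3->2] -> levels [2 4 7 5 2]
Step 5: flows [1->0,0=4,2->1,2->3] -> levels [3 4 5 6 2]
Step 6: flows [1->0,0->4,2->1,3->2] -> levels [3 4 5 5 3]
Step 7: flows [1->0,0=4,2->1,2=3] -> levels [4 4 4 5 3]
Step 8: flows [0=1,0->4,1=2,3->2] -> levels [3 4 5 4 4]
Step 9: flows [1->0,4->0,2->1,2->3] -> levels [5 4 3 5 3]
Step 10: flows [0->1,0->4,1->2,3->2] -> levels [3 4 5 4 4]
  -> period-2 cycle: step 10 state = step 8 state; never stabilizes
  -> state at step 30: (30-8) mod 2 = 0, same as step 8 -> [3 4 5 4 4]

Answer: 3 4 5 4 4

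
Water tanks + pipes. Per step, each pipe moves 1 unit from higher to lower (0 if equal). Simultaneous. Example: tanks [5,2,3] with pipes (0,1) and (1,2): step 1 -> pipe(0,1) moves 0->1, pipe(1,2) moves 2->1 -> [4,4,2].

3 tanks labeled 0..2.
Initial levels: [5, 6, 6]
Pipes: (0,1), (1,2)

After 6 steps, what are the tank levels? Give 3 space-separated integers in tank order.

Answer: 5 7 5

Derivation:
Step 1: flows [1->0,1=2] -> levels [6 5 6]
Step 2: flows [0->1,2->1] -> levels [5 7 5]
Step 3: flows [1->0,1->2] -> levels [6 5 6]
  -> period-2 cycle: step 3 state = step 1 state
  -> state at step 6: (6-1) mod 2 = 1, same as step 2 -> [5 7 5]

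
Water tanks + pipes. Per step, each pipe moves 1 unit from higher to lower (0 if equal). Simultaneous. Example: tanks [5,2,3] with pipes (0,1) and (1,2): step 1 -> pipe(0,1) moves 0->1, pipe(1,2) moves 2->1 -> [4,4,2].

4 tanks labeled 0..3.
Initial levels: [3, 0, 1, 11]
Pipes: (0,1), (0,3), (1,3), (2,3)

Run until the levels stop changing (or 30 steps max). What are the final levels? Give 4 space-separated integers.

Answer: 3 4 3 5

Derivation:
Step 1: flows [0->1,3->0,3->1,3->2] -> levels [3 2 2 8]
Step 2: flows [0->1,3->0,3->1,3->2] -> levels [3 4 3 5]
Step 3: flows [1->0,3->0,3->1,3->2] -> levels [5 4 4 2]
Step 4: flows [0->1,0->3,1->3,2->3] -> levels [3 4 3 5]
  -> period-2 cycle: step 4 state = step 2 state; never stabilizes
  -> state at step 30: (30-2) mod 2 = 0, same as step 2 -> [3 4 3 5]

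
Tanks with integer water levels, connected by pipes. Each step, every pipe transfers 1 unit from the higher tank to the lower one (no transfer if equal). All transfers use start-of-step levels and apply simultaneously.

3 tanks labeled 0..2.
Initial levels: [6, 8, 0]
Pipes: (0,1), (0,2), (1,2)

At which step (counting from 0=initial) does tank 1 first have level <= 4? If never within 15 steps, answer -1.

Answer: 3

Derivation:
Step 1: flows [1->0,0->2,1->2] -> levels [6 6 2]
Step 2: flows [0=1,0->2,1->2] -> levels [5 5 4]
Step 3: flows [0=1,0->2,1->2] -> levels [4 4 6]
Tank 1 first reaches <=4 at step 3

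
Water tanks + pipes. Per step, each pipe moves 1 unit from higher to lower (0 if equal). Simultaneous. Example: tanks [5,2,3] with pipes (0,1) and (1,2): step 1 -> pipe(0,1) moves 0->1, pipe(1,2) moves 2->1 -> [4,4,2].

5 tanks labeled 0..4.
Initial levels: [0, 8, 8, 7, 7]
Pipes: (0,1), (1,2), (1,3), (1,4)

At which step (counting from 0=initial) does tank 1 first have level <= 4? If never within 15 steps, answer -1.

Step 1: flows [1->0,1=2,1->3,1->4] -> levels [1 5 8 8 8]
Step 2: flows [1->0,2->1,3->1,4->1] -> levels [2 7 7 7 7]
Step 3: flows [1->0,1=2,1=3,1=4] -> levels [3 6 7 7 7]
Step 4: flows [1->0,2->1,3->1,4->1] -> levels [4 8 6 6 6]
Step 5: flows [1->0,1->2,1->3,1->4] -> levels [5 4 7 7 7]
Tank 1 first reaches <=4 at step 5

Answer: 5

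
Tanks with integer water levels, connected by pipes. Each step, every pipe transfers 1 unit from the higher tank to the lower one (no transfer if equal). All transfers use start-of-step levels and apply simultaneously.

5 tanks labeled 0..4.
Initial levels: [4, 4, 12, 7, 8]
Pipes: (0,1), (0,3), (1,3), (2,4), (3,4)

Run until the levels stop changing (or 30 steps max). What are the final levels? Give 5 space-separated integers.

Step 1: flows [0=1,3->0,3->1,2->4,4->3] -> levels [5 5 11 6 8]
Step 2: flows [0=1,3->0,3->1,2->4,4->3] -> levels [6 6 10 5 8]
Step 3: flows [0=1,0->3,1->3,2->4,4->3] -> levels [5 5 9 8 8]
Step 4: flows [0=1,3->0,3->1,2->4,3=4] -> levels [6 6 8 6 9]
Step 5: flows [0=1,0=3,1=3,4->2,4->3] -> levels [6 6 9 7 7]
Step 6: flows [0=1,3->0,3->1,2->4,3=4] -> levels [7 7 8 5 8]
Step 7: flows [0=1,0->3,1->3,2=4,4->3] -> levels [6 6 8 8 7]
Step 8: flows [0=1,3->0,3->1,2->4,3->4] -> levels [7 7 7 5 9]
Step 9: flows [0=1,0->3,1->3,4->2,4->3] -> levels [6 6 8 8 7]
  -> period-2 cycle: step 9 state = step 7 state; never stabilizes
  -> state at step 30: (30-7) mod 2 = 1, same as step 8 -> [7 7 7 5 9]

Answer: 7 7 7 5 9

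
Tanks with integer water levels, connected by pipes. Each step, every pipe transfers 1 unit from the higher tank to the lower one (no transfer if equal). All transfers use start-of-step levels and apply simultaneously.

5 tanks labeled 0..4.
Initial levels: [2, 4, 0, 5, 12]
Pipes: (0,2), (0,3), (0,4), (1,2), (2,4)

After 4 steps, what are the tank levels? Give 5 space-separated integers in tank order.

Answer: 6 5 4 4 4

Derivation:
Step 1: flows [0->2,3->0,4->0,1->2,4->2] -> levels [3 3 3 4 10]
Step 2: flows [0=2,3->0,4->0,1=2,4->2] -> levels [5 3 4 3 8]
Step 3: flows [0->2,0->3,4->0,2->1,4->2] -> levels [4 4 5 4 6]
Step 4: flows [2->0,0=3,4->0,2->1,4->2] -> levels [6 5 4 4 4]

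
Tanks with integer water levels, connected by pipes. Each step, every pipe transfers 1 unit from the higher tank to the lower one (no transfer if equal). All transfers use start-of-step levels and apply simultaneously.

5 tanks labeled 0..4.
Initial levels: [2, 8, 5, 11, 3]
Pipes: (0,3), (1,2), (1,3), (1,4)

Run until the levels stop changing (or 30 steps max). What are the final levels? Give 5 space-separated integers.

Step 1: flows [3->0,1->2,3->1,1->4] -> levels [3 7 6 9 4]
Step 2: flows [3->0,1->2,3->1,1->4] -> levels [4 6 7 7 5]
Step 3: flows [3->0,2->1,3->1,1->4] -> levels [5 7 6 5 6]
Step 4: flows [0=3,1->2,1->3,1->4] -> levels [5 4 7 6 7]
Step 5: flows [3->0,2->1,3->1,4->1] -> levels [6 7 6 4 6]
Step 6: flows [0->3,1->2,1->3,1->4] -> levels [5 4 7 6 7]
  -> period-2 cycle: step 6 state = step 4 state; never stabilizes
  -> state at step 30: (30-4) mod 2 = 0, same as step 4 -> [5 4 7 6 7]

Answer: 5 4 7 6 7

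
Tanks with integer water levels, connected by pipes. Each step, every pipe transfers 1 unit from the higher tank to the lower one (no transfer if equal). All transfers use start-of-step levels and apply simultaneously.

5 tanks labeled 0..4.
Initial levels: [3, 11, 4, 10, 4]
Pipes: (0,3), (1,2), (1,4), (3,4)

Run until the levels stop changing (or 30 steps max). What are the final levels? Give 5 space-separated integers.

Answer: 7 6 7 5 7

Derivation:
Step 1: flows [3->0,1->2,1->4,3->4] -> levels [4 9 5 8 6]
Step 2: flows [3->0,1->2,1->4,3->4] -> levels [5 7 6 6 8]
Step 3: flows [3->0,1->2,4->1,4->3] -> levels [6 7 7 6 6]
Step 4: flows [0=3,1=2,1->4,3=4] -> levels [6 6 7 6 7]
Step 5: flows [0=3,2->1,4->1,4->3] -> levels [6 8 6 7 5]
Step 6: flows [3->0,1->2,1->4,3->4] -> levels [7 6 7 5 7]
Step 7: flows [0->3,2->1,4->1,4->3] -> levels [6 8 6 7 5]
  -> period-2 cycle: step 7 state = step 5 state; never stabilizes
  -> state at step 30: (30-5) mod 2 = 1, same as step 6 -> [7 6 7 5 7]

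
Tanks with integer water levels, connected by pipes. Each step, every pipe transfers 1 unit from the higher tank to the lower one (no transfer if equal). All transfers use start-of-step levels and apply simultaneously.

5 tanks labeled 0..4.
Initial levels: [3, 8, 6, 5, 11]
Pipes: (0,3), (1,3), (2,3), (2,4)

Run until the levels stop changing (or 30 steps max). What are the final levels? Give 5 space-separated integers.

Step 1: flows [3->0,1->3,2->3,4->2] -> levels [4 7 6 6 10]
Step 2: flows [3->0,1->3,2=3,4->2] -> levels [5 6 7 6 9]
Step 3: flows [3->0,1=3,2->3,4->2] -> levels [6 6 7 6 8]
Step 4: flows [0=3,1=3,2->3,4->2] -> levels [6 6 7 7 7]
Step 5: flows [3->0,3->1,2=3,2=4] -> levels [7 7 7 5 7]
Step 6: flows [0->3,1->3,2->3,2=4] -> levels [6 6 6 8 7]
Step 7: flows [3->0,3->1,3->2,4->2] -> levels [7 7 8 5 6]
Step 8: flows [0->3,1->3,2->3,2->4] -> levels [6 6 6 8 7]
  -> period-2 cycle: step 8 state = step 6 state; never stabilizes
  -> state at step 30: (30-6) mod 2 = 0, same as step 6 -> [6 6 6 8 7]

Answer: 6 6 6 8 7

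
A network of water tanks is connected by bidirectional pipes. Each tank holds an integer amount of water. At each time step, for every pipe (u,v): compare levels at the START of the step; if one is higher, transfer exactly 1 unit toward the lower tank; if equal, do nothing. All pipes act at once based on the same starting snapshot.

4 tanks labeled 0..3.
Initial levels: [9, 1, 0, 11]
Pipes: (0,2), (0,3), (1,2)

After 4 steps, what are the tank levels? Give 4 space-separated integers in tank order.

Step 1: flows [0->2,3->0,1->2] -> levels [9 0 2 10]
Step 2: flows [0->2,3->0,2->1] -> levels [9 1 2 9]
Step 3: flows [0->2,0=3,2->1] -> levels [8 2 2 9]
Step 4: flows [0->2,3->0,1=2] -> levels [8 2 3 8]

Answer: 8 2 3 8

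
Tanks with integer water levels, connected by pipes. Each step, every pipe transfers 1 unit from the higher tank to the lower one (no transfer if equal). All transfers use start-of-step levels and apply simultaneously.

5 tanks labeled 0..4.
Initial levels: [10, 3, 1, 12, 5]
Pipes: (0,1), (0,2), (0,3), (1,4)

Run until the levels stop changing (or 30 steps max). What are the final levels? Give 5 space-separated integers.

Step 1: flows [0->1,0->2,3->0,4->1] -> levels [9 5 2 11 4]
Step 2: flows [0->1,0->2,3->0,1->4] -> levels [8 5 3 10 5]
Step 3: flows [0->1,0->2,3->0,1=4] -> levels [7 6 4 9 5]
Step 4: flows [0->1,0->2,3->0,1->4] -> levels [6 6 5 8 6]
Step 5: flows [0=1,0->2,3->0,1=4] -> levels [6 6 6 7 6]
Step 6: flows [0=1,0=2,3->0,1=4] -> levels [7 6 6 6 6]
Step 7: flows [0->1,0->2,0->3,1=4] -> levels [4 7 7 7 6]
Step 8: flows [1->0,2->0,3->0,1->4] -> levels [7 5 6 6 7]
Step 9: flows [0->1,0->2,0->3,4->1] -> levels [4 7 7 7 6]
  -> period-2 cycle: step 9 state = step 7 state; never stabilizes
  -> state at step 30: (30-7) mod 2 = 1, same as step 8 -> [7 5 6 6 7]

Answer: 7 5 6 6 7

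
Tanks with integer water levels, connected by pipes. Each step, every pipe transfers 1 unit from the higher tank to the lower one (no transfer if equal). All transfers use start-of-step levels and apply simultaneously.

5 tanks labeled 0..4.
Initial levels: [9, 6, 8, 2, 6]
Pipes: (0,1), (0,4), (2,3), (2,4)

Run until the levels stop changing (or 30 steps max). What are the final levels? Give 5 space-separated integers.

Answer: 8 7 6 5 5

Derivation:
Step 1: flows [0->1,0->4,2->3,2->4] -> levels [7 7 6 3 8]
Step 2: flows [0=1,4->0,2->3,4->2] -> levels [8 7 6 4 6]
Step 3: flows [0->1,0->4,2->3,2=4] -> levels [6 8 5 5 7]
Step 4: flows [1->0,4->0,2=3,4->2] -> levels [8 7 6 5 5]
Step 5: flows [0->1,0->4,2->3,2->4] -> levels [6 8 4 6 7]
Step 6: flows [1->0,4->0,3->2,4->2] -> levels [8 7 6 5 5]
  -> period-2 cycle: step 6 state = step 4 state; never stabilizes
  -> state at step 30: (30-4) mod 2 = 0, same as step 4 -> [8 7 6 5 5]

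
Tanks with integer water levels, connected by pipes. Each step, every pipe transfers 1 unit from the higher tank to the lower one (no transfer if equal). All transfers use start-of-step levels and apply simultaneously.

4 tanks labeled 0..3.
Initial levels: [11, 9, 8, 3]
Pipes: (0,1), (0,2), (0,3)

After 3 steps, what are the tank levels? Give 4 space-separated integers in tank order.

Step 1: flows [0->1,0->2,0->3] -> levels [8 10 9 4]
Step 2: flows [1->0,2->0,0->3] -> levels [9 9 8 5]
Step 3: flows [0=1,0->2,0->3] -> levels [7 9 9 6]

Answer: 7 9 9 6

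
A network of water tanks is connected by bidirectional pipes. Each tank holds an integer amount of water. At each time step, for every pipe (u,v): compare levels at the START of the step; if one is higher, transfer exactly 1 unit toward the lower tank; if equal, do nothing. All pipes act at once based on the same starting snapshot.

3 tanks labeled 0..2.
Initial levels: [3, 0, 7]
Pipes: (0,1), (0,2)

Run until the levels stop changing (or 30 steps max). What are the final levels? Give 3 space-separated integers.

Step 1: flows [0->1,2->0] -> levels [3 1 6]
Step 2: flows [0->1,2->0] -> levels [3 2 5]
Step 3: flows [0->1,2->0] -> levels [3 3 4]
Step 4: flows [0=1,2->0] -> levels [4 3 3]
Step 5: flows [0->1,0->2] -> levels [2 4 4]
Step 6: flows [1->0,2->0] -> levels [4 3 3]
  -> period-2 cycle: step 6 state = step 4 state; never stabilizes
  -> state at step 30: (30-4) mod 2 = 0, same as step 4 -> [4 3 3]

Answer: 4 3 3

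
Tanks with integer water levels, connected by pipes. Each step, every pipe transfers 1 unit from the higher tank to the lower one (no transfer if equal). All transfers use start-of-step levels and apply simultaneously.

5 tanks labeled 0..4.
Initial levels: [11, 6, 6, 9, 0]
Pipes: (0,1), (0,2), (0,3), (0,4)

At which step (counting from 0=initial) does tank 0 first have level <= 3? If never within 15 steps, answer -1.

Step 1: flows [0->1,0->2,0->3,0->4] -> levels [7 7 7 10 1]
Step 2: flows [0=1,0=2,3->0,0->4] -> levels [7 7 7 9 2]
Step 3: flows [0=1,0=2,3->0,0->4] -> levels [7 7 7 8 3]
Step 4: flows [0=1,0=2,3->0,0->4] -> levels [7 7 7 7 4]
Step 5: flows [0=1,0=2,0=3,0->4] -> levels [6 7 7 7 5]
Step 6: flows [1->0,2->0,3->0,0->4] -> levels [8 6 6 6 6]
Step 7: flows [0->1,0->2,0->3,0->4] -> levels [4 7 7 7 7]
Step 8: flows [1->0,2->0,3->0,4->0] -> levels [8 6 6 6 6]
  -> period-2 cycle (repeats step 6); tank 0 never drops to <=3
Tank 0 never reaches <=3 within 15 steps

Answer: -1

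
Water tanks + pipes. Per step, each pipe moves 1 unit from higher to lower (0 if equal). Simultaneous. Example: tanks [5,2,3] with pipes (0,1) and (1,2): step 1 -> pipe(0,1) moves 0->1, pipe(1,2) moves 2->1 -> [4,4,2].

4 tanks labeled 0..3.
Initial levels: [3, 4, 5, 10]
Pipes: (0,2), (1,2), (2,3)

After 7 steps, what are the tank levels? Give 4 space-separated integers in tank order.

Answer: 6 6 4 6

Derivation:
Step 1: flows [2->0,2->1,3->2] -> levels [4 5 4 9]
Step 2: flows [0=2,1->2,3->2] -> levels [4 4 6 8]
Step 3: flows [2->0,2->1,3->2] -> levels [5 5 5 7]
Step 4: flows [0=2,1=2,3->2] -> levels [5 5 6 6]
Step 5: flows [2->0,2->1,2=3] -> levels [6 6 4 6]
Step 6: flows [0->2,1->2,3->2] -> levels [5 5 7 5]
Step 7: flows [2->0,2->1,2->3] -> levels [6 6 4 6]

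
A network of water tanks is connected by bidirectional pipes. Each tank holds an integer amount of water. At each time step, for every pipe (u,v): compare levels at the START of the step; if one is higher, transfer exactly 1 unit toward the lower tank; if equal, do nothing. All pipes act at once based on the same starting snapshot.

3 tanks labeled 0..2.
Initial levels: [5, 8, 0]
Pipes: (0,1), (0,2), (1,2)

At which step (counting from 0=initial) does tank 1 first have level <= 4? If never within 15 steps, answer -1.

Step 1: flows [1->0,0->2,1->2] -> levels [5 6 2]
Step 2: flows [1->0,0->2,1->2] -> levels [5 4 4]
Tank 1 first reaches <=4 at step 2

Answer: 2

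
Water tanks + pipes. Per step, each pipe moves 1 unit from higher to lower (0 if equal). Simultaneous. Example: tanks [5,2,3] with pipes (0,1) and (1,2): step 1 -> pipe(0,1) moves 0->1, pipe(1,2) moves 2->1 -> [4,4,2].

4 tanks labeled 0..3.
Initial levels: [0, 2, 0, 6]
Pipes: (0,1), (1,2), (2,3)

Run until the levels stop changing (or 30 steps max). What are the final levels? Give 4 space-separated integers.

Answer: 1 3 1 3

Derivation:
Step 1: flows [1->0,1->2,3->2] -> levels [1 0 2 5]
Step 2: flows [0->1,2->1,3->2] -> levels [0 2 2 4]
Step 3: flows [1->0,1=2,3->2] -> levels [1 1 3 3]
Step 4: flows [0=1,2->1,2=3] -> levels [1 2 2 3]
Step 5: flows [1->0,1=2,3->2] -> levels [2 1 3 2]
Step 6: flows [0->1,2->1,2->3] -> levels [1 3 1 3]
Step 7: flows [1->0,1->2,3->2] -> levels [2 1 3 2]
  -> period-2 cycle: step 7 state = step 5 state; never stabilizes
  -> state at step 30: (30-5) mod 2 = 1, same as step 6 -> [1 3 1 3]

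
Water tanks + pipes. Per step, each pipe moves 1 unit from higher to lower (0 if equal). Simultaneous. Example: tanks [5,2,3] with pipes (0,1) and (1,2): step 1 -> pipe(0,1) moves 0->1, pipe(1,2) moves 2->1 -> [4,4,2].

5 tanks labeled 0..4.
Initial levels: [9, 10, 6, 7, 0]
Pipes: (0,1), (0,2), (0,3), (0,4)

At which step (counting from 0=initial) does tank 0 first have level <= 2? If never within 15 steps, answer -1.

Answer: -1

Derivation:
Step 1: flows [1->0,0->2,0->3,0->4] -> levels [7 9 7 8 1]
Step 2: flows [1->0,0=2,3->0,0->4] -> levels [8 8 7 7 2]
Step 3: flows [0=1,0->2,0->3,0->4] -> levels [5 8 8 8 3]
Step 4: flows [1->0,2->0,3->0,0->4] -> levels [7 7 7 7 4]
Step 5: flows [0=1,0=2,0=3,0->4] -> levels [6 7 7 7 5]
Step 6: flows [1->0,2->0,3->0,0->4] -> levels [8 6 6 6 6]
Step 7: flows [0->1,0->2,0->3,0->4] -> levels [4 7 7 7 7]
Step 8: flows [1->0,2->0,3->0,4->0] -> levels [8 6 6 6 6]
  -> period-2 cycle (repeats step 6); tank 0 never drops to <=2
Tank 0 never reaches <=2 within 15 steps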